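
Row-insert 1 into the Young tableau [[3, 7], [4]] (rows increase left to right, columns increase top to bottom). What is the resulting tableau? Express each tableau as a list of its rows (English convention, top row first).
In row 1, 1 replaces 3 (the leftmost entry greater than 1); 3 is bumped to row 2. In row 2, 3 replaces 4 (the leftmost entry greater than 3); 4 is bumped to row 3. 4 starts a new row 3. The new tableau is [[1, 7], [3], [4]].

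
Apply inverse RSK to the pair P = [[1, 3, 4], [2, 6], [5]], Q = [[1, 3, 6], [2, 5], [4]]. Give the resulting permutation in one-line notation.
5 2 6 1 3 4

Reverse the RSK construction: for i from n down to 1, find the cell of Q containing i, remove the entry at that cell from P, and reverse-bump it up through P; the value ejected from row 1 is w(i).

Step i=6: Q has 6 at row 1, column 3; remove that cell from P, ejecting 4. So w(6) = 4. P is now [[1, 3], [2, 6], [5]].
Step i=5: Q has 5 at row 2, column 2; remove 6 from row 2 of P and reverse-bump: 6 enters row 1 and ejects 3. So w(5) = 3. P is now [[1, 6], [2], [5]].
Step i=4: Q has 4 at row 3, column 1; remove 5 from row 3 of P and reverse-bump: 5 enters row 2 and ejects 2; 2 enters row 1 and ejects 1. So w(4) = 1. P is now [[2, 6], [5]].
Step i=3: Q has 3 at row 1, column 2; remove that cell from P, ejecting 6. So w(3) = 6. P is now [[2], [5]].
Step i=2: Q has 2 at row 2, column 1; remove 5 from row 2 of P and reverse-bump: 5 enters row 1 and ejects 2. So w(2) = 2. P is now [[5]].
Step i=1: Q has 1 at row 1, column 1; remove that cell from P, ejecting 5. So w(1) = 5. P is now [].

So w = 5 2 6 1 3 4.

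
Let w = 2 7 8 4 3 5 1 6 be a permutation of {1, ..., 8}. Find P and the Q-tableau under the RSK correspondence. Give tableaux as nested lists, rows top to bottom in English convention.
Insert each entry of the permutation into P by Schensted row insertion, recording in Q the position of each new cell.

Insert 2: appended to row 1. P = [[2]].
Insert 7: appended to row 1. P = [[2, 7]].
Insert 8: appended to row 1. P = [[2, 7, 8]].
Insert 4: 4 bumps 7 from row 1; 7 starts row 2. P = [[2, 4, 8], [7]].
Insert 3: 3 bumps 4 from row 1; 4 bumps 7 from row 2; 7 starts row 3. P = [[2, 3, 8], [4], [7]].
Insert 5: 5 bumps 8 from row 1; 8 appends to row 2. P = [[2, 3, 5], [4, 8], [7]].
Insert 1: 1 bumps 2 from row 1; 2 bumps 4 from row 2; 4 bumps 7 from row 3; 7 starts row 4. P = [[1, 3, 5], [2, 8], [4], [7]].
Insert 6: appended to row 1. P = [[1, 3, 5, 6], [2, 8], [4], [7]].

So P = [[1, 3, 5, 6], [2, 8], [4], [7]], Q = [[1, 2, 3, 8], [4, 6], [5], [7]].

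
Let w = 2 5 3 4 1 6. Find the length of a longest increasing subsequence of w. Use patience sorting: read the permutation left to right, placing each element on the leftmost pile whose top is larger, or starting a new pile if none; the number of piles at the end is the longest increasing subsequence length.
2: new pile. tops = [2]
5: new pile. tops = [2, 5]
3: onto pile 2 (replacing 5). tops = [2, 3]
4: new pile. tops = [2, 3, 4]
1: onto pile 1 (replacing 2). tops = [1, 3, 4]
6: new pile. tops = [1, 3, 4, 6]

4 piles, so the longest increasing subsequence has length 4.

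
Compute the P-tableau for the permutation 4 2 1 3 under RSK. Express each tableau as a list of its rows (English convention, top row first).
P = [[1, 3], [2], [4]]

Insert 4: appended to row 1. P = [[4]].
Insert 2: 2 bumps 4 from row 1; 4 starts row 2. P = [[2], [4]].
Insert 1: 1 bumps 2 from row 1; 2 bumps 4 from row 2; 4 starts row 3. P = [[1], [2], [4]].
Insert 3: appended to row 1. P = [[1, 3], [2], [4]].

So P = [[1, 3], [2], [4]].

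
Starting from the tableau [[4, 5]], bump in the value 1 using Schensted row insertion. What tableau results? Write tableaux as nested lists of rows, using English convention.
[[1, 5], [4]]

In row 1, 1 replaces 4 (the leftmost entry greater than 1); 4 is bumped to row 2. 4 starts a new row 2. The new tableau is [[1, 5], [4]].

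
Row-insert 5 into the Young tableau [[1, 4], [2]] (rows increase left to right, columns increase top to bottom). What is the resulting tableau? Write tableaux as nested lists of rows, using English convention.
[[1, 4, 5], [2]]

5 is larger than every entry of row 1, so it is appended to row 1. The new tableau is [[1, 4, 5], [2]].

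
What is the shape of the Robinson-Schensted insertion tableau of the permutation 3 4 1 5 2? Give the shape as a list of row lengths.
Row-insert each entry into an empty tableau.

After inserting 3: P = [[3]].
After inserting 4: P = [[3, 4]].
After inserting 1: P = [[1, 4], [3]].
After inserting 5: P = [[1, 4, 5], [3]].
After inserting 2: P = [[1, 2, 5], [3, 4]].

The final insertion tableau P = [[1, 2, 5], [3, 4]] has shape [3, 2].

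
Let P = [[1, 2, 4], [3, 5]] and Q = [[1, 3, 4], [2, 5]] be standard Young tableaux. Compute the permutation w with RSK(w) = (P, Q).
3 1 2 5 4

Reverse the RSK construction: for i from n down to 1, find the cell of Q containing i, remove the entry at that cell from P, and reverse-bump it up through P; the value ejected from row 1 is w(i).

Step i=5: Q has 5 at row 2, column 2; remove 5 from row 2 of P and reverse-bump: 5 enters row 1 and ejects 4. So w(5) = 4. P is now [[1, 2, 5], [3]].
Step i=4: Q has 4 at row 1, column 3; remove that cell from P, ejecting 5. So w(4) = 5. P is now [[1, 2], [3]].
Step i=3: Q has 3 at row 1, column 2; remove that cell from P, ejecting 2. So w(3) = 2. P is now [[1], [3]].
Step i=2: Q has 2 at row 2, column 1; remove 3 from row 2 of P and reverse-bump: 3 enters row 1 and ejects 1. So w(2) = 1. P is now [[3]].
Step i=1: Q has 1 at row 1, column 1; remove that cell from P, ejecting 3. So w(1) = 3. P is now [].

So w = 3 1 2 5 4.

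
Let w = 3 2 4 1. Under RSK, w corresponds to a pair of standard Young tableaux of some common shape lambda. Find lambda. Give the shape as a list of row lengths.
Row-insert each entry into an empty tableau.

After inserting 3: P = [[3]].
After inserting 2: P = [[2], [3]].
After inserting 4: P = [[2, 4], [3]].
After inserting 1: P = [[1, 4], [2], [3]].

The final insertion tableau P = [[1, 4], [2], [3]] has shape [2, 1, 1].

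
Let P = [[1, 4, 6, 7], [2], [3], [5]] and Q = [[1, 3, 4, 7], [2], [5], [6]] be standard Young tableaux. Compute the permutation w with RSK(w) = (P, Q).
Reverse RSK: for i = n, n-1, ..., 1, locate i in Q, remove the corresponding corner cell from P, and reverse-bump its entry up through P; the value ejected from row 1 is w(i).

So w = 5 3 4 6 2 1 7.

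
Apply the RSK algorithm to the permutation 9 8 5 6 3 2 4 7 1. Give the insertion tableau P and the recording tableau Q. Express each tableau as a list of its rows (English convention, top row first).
Insert each entry of the permutation into P by Schensted row insertion, recording in Q the position of each new cell.

After inserting 9: P = [[9]].
After inserting 8: P = [[8], [9]].
After inserting 5: P = [[5], [8], [9]].
After inserting 6: P = [[5, 6], [8], [9]].
After inserting 3: P = [[3, 6], [5], [8], [9]].
After inserting 2: P = [[2, 6], [3], [5], [8], [9]].
After inserting 4: P = [[2, 4], [3, 6], [5], [8], [9]].
After inserting 7: P = [[2, 4, 7], [3, 6], [5], [8], [9]].
After inserting 1: P = [[1, 4, 7], [2, 6], [3], [5], [8], [9]].

So P = [[1, 4, 7], [2, 6], [3], [5], [8], [9]], Q = [[1, 4, 8], [2, 7], [3], [5], [6], [9]].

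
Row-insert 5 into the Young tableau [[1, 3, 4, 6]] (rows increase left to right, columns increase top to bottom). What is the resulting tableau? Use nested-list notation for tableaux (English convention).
In row 1, 5 replaces 6 (the leftmost entry greater than 5); 6 is bumped to row 2. 6 starts a new row 2. The new tableau is [[1, 3, 4, 5], [6]].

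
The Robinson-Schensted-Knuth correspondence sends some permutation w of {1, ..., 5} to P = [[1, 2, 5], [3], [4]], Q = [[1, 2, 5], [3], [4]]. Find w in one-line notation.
1 4 3 2 5

Reverse the RSK construction: for i from n down to 1, find the cell of Q containing i, remove the entry at that cell from P, and reverse-bump it up through P; the value ejected from row 1 is w(i).

Step i=5: Q has 5 at row 1, column 3; remove that cell from P, ejecting 5. So w(5) = 5. P is now [[1, 2], [3], [4]].
Step i=4: Q has 4 at row 3, column 1; remove 4 from row 3 of P and reverse-bump: 4 enters row 2 and ejects 3; 3 enters row 1 and ejects 2. So w(4) = 2. P is now [[1, 3], [4]].
Step i=3: Q has 3 at row 2, column 1; remove 4 from row 2 of P and reverse-bump: 4 enters row 1 and ejects 3. So w(3) = 3. P is now [[1, 4]].
Step i=2: Q has 2 at row 1, column 2; remove that cell from P, ejecting 4. So w(2) = 4. P is now [[1]].
Step i=1: Q has 1 at row 1, column 1; remove that cell from P, ejecting 1. So w(1) = 1. P is now [].

So w = 1 4 3 2 5.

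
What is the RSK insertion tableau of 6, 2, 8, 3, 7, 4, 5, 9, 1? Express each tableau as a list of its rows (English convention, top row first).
Insert 6: appended to row 1. P = [[6]].
Insert 2: 2 bumps 6 from row 1; 6 starts row 2. P = [[2], [6]].
Insert 8: appended to row 1. P = [[2, 8], [6]].
Insert 3: 3 bumps 8 from row 1; 8 appends to row 2. P = [[2, 3], [6, 8]].
Insert 7: appended to row 1. P = [[2, 3, 7], [6, 8]].
Insert 4: 4 bumps 7 from row 1; 7 bumps 8 from row 2; 8 starts row 3. P = [[2, 3, 4], [6, 7], [8]].
Insert 5: appended to row 1. P = [[2, 3, 4, 5], [6, 7], [8]].
Insert 9: appended to row 1. P = [[2, 3, 4, 5, 9], [6, 7], [8]].
Insert 1: 1 bumps 2 from row 1; 2 bumps 6 from row 2; 6 bumps 8 from row 3; 8 starts row 4. P = [[1, 3, 4, 5, 9], [2, 7], [6], [8]].

So P = [[1, 3, 4, 5, 9], [2, 7], [6], [8]].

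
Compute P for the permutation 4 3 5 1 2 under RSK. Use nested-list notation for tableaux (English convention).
P = [[1, 2], [3, 5], [4]]

Insert 4: appended to row 1. P = [[4]].
Insert 3: 3 bumps 4 from row 1; 4 starts row 2. P = [[3], [4]].
Insert 5: appended to row 1. P = [[3, 5], [4]].
Insert 1: 1 bumps 3 from row 1; 3 bumps 4 from row 2; 4 starts row 3. P = [[1, 5], [3], [4]].
Insert 2: 2 bumps 5 from row 1; 5 appends to row 2. P = [[1, 2], [3, 5], [4]].

So P = [[1, 2], [3, 5], [4]].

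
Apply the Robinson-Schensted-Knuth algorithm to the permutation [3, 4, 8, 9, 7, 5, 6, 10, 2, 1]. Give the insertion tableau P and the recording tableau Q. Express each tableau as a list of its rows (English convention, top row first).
Insert each entry of the permutation into P by Schensted row insertion, recording in Q the position of each new cell.

After inserting 3: P = [[3]].
After inserting 4: P = [[3, 4]].
After inserting 8: P = [[3, 4, 8]].
After inserting 9: P = [[3, 4, 8, 9]].
After inserting 7: P = [[3, 4, 7, 9], [8]].
After inserting 5: P = [[3, 4, 5, 9], [7], [8]].
After inserting 6: P = [[3, 4, 5, 6], [7, 9], [8]].
After inserting 10: P = [[3, 4, 5, 6, 10], [7, 9], [8]].
After inserting 2: P = [[2, 4, 5, 6, 10], [3, 9], [7], [8]].
After inserting 1: P = [[1, 4, 5, 6, 10], [2, 9], [3], [7], [8]].

So P = [[1, 4, 5, 6, 10], [2, 9], [3], [7], [8]], Q = [[1, 2, 3, 4, 8], [5, 7], [6], [9], [10]].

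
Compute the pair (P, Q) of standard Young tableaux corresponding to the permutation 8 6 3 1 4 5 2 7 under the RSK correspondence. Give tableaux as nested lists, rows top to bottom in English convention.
P = [[1, 2, 5, 7], [3, 4], [6], [8]], Q = [[1, 5, 6, 8], [2, 7], [3], [4]]

Insert each entry of the permutation into P by Schensted row insertion, recording in Q the position of each new cell.

Insert 8: appended to row 1. P = [[8]].
Insert 6: 6 bumps 8 from row 1; 8 starts row 2. P = [[6], [8]].
Insert 3: 3 bumps 6 from row 1; 6 bumps 8 from row 2; 8 starts row 3. P = [[3], [6], [8]].
Insert 1: 1 bumps 3 from row 1; 3 bumps 6 from row 2; 6 bumps 8 from row 3; 8 starts row 4. P = [[1], [3], [6], [8]].
Insert 4: appended to row 1. P = [[1, 4], [3], [6], [8]].
Insert 5: appended to row 1. P = [[1, 4, 5], [3], [6], [8]].
Insert 2: 2 bumps 4 from row 1; 4 appends to row 2. P = [[1, 2, 5], [3, 4], [6], [8]].
Insert 7: appended to row 1. P = [[1, 2, 5, 7], [3, 4], [6], [8]].

So P = [[1, 2, 5, 7], [3, 4], [6], [8]], Q = [[1, 5, 6, 8], [2, 7], [3], [4]].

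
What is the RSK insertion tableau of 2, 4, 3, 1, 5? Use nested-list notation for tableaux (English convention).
P = [[1, 3, 5], [2], [4]]

Insert 2: appended to row 1. P = [[2]].
Insert 4: appended to row 1. P = [[2, 4]].
Insert 3: 3 bumps 4 from row 1; 4 starts row 2. P = [[2, 3], [4]].
Insert 1: 1 bumps 2 from row 1; 2 bumps 4 from row 2; 4 starts row 3. P = [[1, 3], [2], [4]].
Insert 5: appended to row 1. P = [[1, 3, 5], [2], [4]].

So P = [[1, 3, 5], [2], [4]].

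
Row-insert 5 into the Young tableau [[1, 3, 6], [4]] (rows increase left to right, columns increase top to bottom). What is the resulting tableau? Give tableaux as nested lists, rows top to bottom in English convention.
[[1, 3, 5], [4, 6]]

In row 1, 5 replaces 6 (the leftmost entry greater than 5); 6 is bumped to row 2. 6 is appended to row 2. The new tableau is [[1, 3, 5], [4, 6]].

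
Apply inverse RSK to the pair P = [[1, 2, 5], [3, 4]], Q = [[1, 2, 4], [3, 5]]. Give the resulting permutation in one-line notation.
Reverse the RSK construction: for i from n down to 1, find the cell of Q containing i, remove the entry at that cell from P, and reverse-bump it up through P; the value ejected from row 1 is w(i).

Step i=5: Q has 5 at row 2, column 2; remove 4 from row 2 of P and reverse-bump: 4 enters row 1 and ejects 2. So w(5) = 2. P is now [[1, 4, 5], [3]].
Step i=4: Q has 4 at row 1, column 3; remove that cell from P, ejecting 5. So w(4) = 5. P is now [[1, 4], [3]].
Step i=3: Q has 3 at row 2, column 1; remove 3 from row 2 of P and reverse-bump: 3 enters row 1 and ejects 1. So w(3) = 1. P is now [[3, 4]].
Step i=2: Q has 2 at row 1, column 2; remove that cell from P, ejecting 4. So w(2) = 4. P is now [[3]].
Step i=1: Q has 1 at row 1, column 1; remove that cell from P, ejecting 3. So w(1) = 3. P is now [].

So w = 3 4 1 5 2.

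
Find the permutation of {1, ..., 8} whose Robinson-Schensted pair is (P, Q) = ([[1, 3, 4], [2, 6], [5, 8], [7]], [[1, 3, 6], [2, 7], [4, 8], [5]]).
7 2 5 3 1 8 6 4

Reverse the RSK construction: for i from n down to 1, find the cell of Q containing i, remove the entry at that cell from P, and reverse-bump it up through P; the value ejected from row 1 is w(i).

Step i=8: Q has 8 at row 3, column 2; remove 8 from row 3 of P and reverse-bump: 8 enters row 2 and ejects 6; 6 enters row 1 and ejects 4. So w(8) = 4. P is now [[1, 3, 6], [2, 8], [5], [7]].
Step i=7: Q has 7 at row 2, column 2; remove 8 from row 2 of P and reverse-bump: 8 enters row 1 and ejects 6. So w(7) = 6. P is now [[1, 3, 8], [2], [5], [7]].
Step i=6: Q has 6 at row 1, column 3; remove that cell from P, ejecting 8. So w(6) = 8. P is now [[1, 3], [2], [5], [7]].
Step i=5: Q has 5 at row 4, column 1; remove 7 from row 4 of P and reverse-bump: 7 enters row 3 and ejects 5; 5 enters row 2 and ejects 2; 2 enters row 1 and ejects 1. So w(5) = 1. P is now [[2, 3], [5], [7]].
Step i=4: Q has 4 at row 3, column 1; remove 7 from row 3 of P and reverse-bump: 7 enters row 2 and ejects 5; 5 enters row 1 and ejects 3. So w(4) = 3. P is now [[2, 5], [7]].
Step i=3: Q has 3 at row 1, column 2; remove that cell from P, ejecting 5. So w(3) = 5. P is now [[2], [7]].
Step i=2: Q has 2 at row 2, column 1; remove 7 from row 2 of P and reverse-bump: 7 enters row 1 and ejects 2. So w(2) = 2. P is now [[7]].
Step i=1: Q has 1 at row 1, column 1; remove that cell from P, ejecting 7. So w(1) = 7. P is now [].

So w = 7 2 5 3 1 8 6 4.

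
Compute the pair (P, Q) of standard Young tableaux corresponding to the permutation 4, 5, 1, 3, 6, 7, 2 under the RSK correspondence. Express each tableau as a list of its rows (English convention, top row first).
P = [[1, 2, 6, 7], [3, 5], [4]], Q = [[1, 2, 5, 6], [3, 4], [7]]

Insert each entry of the permutation into P by Schensted row insertion, recording in Q the position of each new cell.

Insert 4: appended to row 1. P = [[4]].
Insert 5: appended to row 1. P = [[4, 5]].
Insert 1: 1 bumps 4 from row 1; 4 starts row 2. P = [[1, 5], [4]].
Insert 3: 3 bumps 5 from row 1; 5 appends to row 2. P = [[1, 3], [4, 5]].
Insert 6: appended to row 1. P = [[1, 3, 6], [4, 5]].
Insert 7: appended to row 1. P = [[1, 3, 6, 7], [4, 5]].
Insert 2: 2 bumps 3 from row 1; 3 bumps 4 from row 2; 4 starts row 3. P = [[1, 2, 6, 7], [3, 5], [4]].

So P = [[1, 2, 6, 7], [3, 5], [4]], Q = [[1, 2, 5, 6], [3, 4], [7]].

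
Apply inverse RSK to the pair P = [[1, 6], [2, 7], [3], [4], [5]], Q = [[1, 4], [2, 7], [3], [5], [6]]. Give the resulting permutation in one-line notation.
5 4 3 7 2 1 6

Reverse the RSK construction: for i from n down to 1, find the cell of Q containing i, remove the entry at that cell from P, and reverse-bump it up through P; the value ejected from row 1 is w(i).

Step i=7: Q has 7 at row 2, column 2; remove 7 from row 2 of P and reverse-bump: 7 enters row 1 and ejects 6. So w(7) = 6. P is now [[1, 7], [2], [3], [4], [5]].
Step i=6: Q has 6 at row 5, column 1; remove 5 from row 5 of P and reverse-bump: 5 enters row 4 and ejects 4; 4 enters row 3 and ejects 3; 3 enters row 2 and ejects 2; 2 enters row 1 and ejects 1. So w(6) = 1. P is now [[2, 7], [3], [4], [5]].
Step i=5: Q has 5 at row 4, column 1; remove 5 from row 4 of P and reverse-bump: 5 enters row 3 and ejects 4; 4 enters row 2 and ejects 3; 3 enters row 1 and ejects 2. So w(5) = 2. P is now [[3, 7], [4], [5]].
Step i=4: Q has 4 at row 1, column 2; remove that cell from P, ejecting 7. So w(4) = 7. P is now [[3], [4], [5]].
Step i=3: Q has 3 at row 3, column 1; remove 5 from row 3 of P and reverse-bump: 5 enters row 2 and ejects 4; 4 enters row 1 and ejects 3. So w(3) = 3. P is now [[4], [5]].
Step i=2: Q has 2 at row 2, column 1; remove 5 from row 2 of P and reverse-bump: 5 enters row 1 and ejects 4. So w(2) = 4. P is now [[5]].
Step i=1: Q has 1 at row 1, column 1; remove that cell from P, ejecting 5. So w(1) = 5. P is now [].

So w = 5 4 3 7 2 1 6.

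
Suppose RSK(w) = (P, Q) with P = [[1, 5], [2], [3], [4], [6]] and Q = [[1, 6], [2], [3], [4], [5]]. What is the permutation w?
6 4 3 2 1 5

Reverse the RSK construction: for i from n down to 1, find the cell of Q containing i, remove the entry at that cell from P, and reverse-bump it up through P; the value ejected from row 1 is w(i).

Step i=6: Q has 6 at row 1, column 2; remove that cell from P, ejecting 5. So w(6) = 5. P is now [[1], [2], [3], [4], [6]].
Step i=5: Q has 5 at row 5, column 1; remove 6 from row 5 of P and reverse-bump: 6 enters row 4 and ejects 4; 4 enters row 3 and ejects 3; 3 enters row 2 and ejects 2; 2 enters row 1 and ejects 1. So w(5) = 1. P is now [[2], [3], [4], [6]].
Step i=4: Q has 4 at row 4, column 1; remove 6 from row 4 of P and reverse-bump: 6 enters row 3 and ejects 4; 4 enters row 2 and ejects 3; 3 enters row 1 and ejects 2. So w(4) = 2. P is now [[3], [4], [6]].
Step i=3: Q has 3 at row 3, column 1; remove 6 from row 3 of P and reverse-bump: 6 enters row 2 and ejects 4; 4 enters row 1 and ejects 3. So w(3) = 3. P is now [[4], [6]].
Step i=2: Q has 2 at row 2, column 1; remove 6 from row 2 of P and reverse-bump: 6 enters row 1 and ejects 4. So w(2) = 4. P is now [[6]].
Step i=1: Q has 1 at row 1, column 1; remove that cell from P, ejecting 6. So w(1) = 6. P is now [].

So w = 6 4 3 2 1 5.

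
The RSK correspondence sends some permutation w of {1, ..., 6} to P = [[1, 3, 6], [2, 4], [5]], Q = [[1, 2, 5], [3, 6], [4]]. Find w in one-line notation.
2 5 4 1 6 3

Reverse the RSK construction: for i from n down to 1, find the cell of Q containing i, remove the entry at that cell from P, and reverse-bump it up through P; the value ejected from row 1 is w(i).

Step i=6: Q has 6 at row 2, column 2; remove 4 from row 2 of P and reverse-bump: 4 enters row 1 and ejects 3. So w(6) = 3. P is now [[1, 4, 6], [2], [5]].
Step i=5: Q has 5 at row 1, column 3; remove that cell from P, ejecting 6. So w(5) = 6. P is now [[1, 4], [2], [5]].
Step i=4: Q has 4 at row 3, column 1; remove 5 from row 3 of P and reverse-bump: 5 enters row 2 and ejects 2; 2 enters row 1 and ejects 1. So w(4) = 1. P is now [[2, 4], [5]].
Step i=3: Q has 3 at row 2, column 1; remove 5 from row 2 of P and reverse-bump: 5 enters row 1 and ejects 4. So w(3) = 4. P is now [[2, 5]].
Step i=2: Q has 2 at row 1, column 2; remove that cell from P, ejecting 5. So w(2) = 5. P is now [[2]].
Step i=1: Q has 1 at row 1, column 1; remove that cell from P, ejecting 2. So w(1) = 2. P is now [].

So w = 2 5 4 1 6 3.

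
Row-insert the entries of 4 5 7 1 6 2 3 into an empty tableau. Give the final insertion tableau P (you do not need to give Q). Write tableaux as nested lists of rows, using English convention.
P = [[1, 2, 3], [4, 5, 6], [7]]

Insert 4: appended to row 1. P = [[4]].
Insert 5: appended to row 1. P = [[4, 5]].
Insert 7: appended to row 1. P = [[4, 5, 7]].
Insert 1: 1 bumps 4 from row 1; 4 starts row 2. P = [[1, 5, 7], [4]].
Insert 6: 6 bumps 7 from row 1; 7 appends to row 2. P = [[1, 5, 6], [4, 7]].
Insert 2: 2 bumps 5 from row 1; 5 bumps 7 from row 2; 7 starts row 3. P = [[1, 2, 6], [4, 5], [7]].
Insert 3: 3 bumps 6 from row 1; 6 appends to row 2. P = [[1, 2, 3], [4, 5, 6], [7]].

So P = [[1, 2, 3], [4, 5, 6], [7]].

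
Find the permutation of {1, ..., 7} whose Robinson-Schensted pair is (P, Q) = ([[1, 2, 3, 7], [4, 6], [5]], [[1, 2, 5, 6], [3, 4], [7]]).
5 6 1 2 4 7 3

Reverse RSK: for i = n, n-1, ..., 1, locate i in Q, remove the corresponding corner cell from P, and reverse-bump its entry up through P; the value ejected from row 1 is w(i).

So w = 5 6 1 2 4 7 3.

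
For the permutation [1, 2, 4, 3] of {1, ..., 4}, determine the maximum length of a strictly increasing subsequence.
3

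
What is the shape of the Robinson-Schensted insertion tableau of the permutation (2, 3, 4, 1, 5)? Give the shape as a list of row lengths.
[4, 1]

Row-insert each entry into an empty tableau.

After inserting 2: P = [[2]].
After inserting 3: P = [[2, 3]].
After inserting 4: P = [[2, 3, 4]].
After inserting 1: P = [[1, 3, 4], [2]].
After inserting 5: P = [[1, 3, 4, 5], [2]].

The final insertion tableau P = [[1, 3, 4, 5], [2]] has shape [4, 1].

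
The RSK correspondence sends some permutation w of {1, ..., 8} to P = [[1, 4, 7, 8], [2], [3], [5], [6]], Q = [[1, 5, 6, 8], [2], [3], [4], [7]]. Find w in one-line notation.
6 5 3 2 4 7 1 8

Reverse the RSK construction: for i from n down to 1, find the cell of Q containing i, remove the entry at that cell from P, and reverse-bump it up through P; the value ejected from row 1 is w(i).

Step i=8: Q has 8 at row 1, column 4; remove that cell from P, ejecting 8. So w(8) = 8. P is now [[1, 4, 7], [2], [3], [5], [6]].
Step i=7: Q has 7 at row 5, column 1; remove 6 from row 5 of P and reverse-bump: 6 enters row 4 and ejects 5; 5 enters row 3 and ejects 3; 3 enters row 2 and ejects 2; 2 enters row 1 and ejects 1. So w(7) = 1. P is now [[2, 4, 7], [3], [5], [6]].
Step i=6: Q has 6 at row 1, column 3; remove that cell from P, ejecting 7. So w(6) = 7. P is now [[2, 4], [3], [5], [6]].
Step i=5: Q has 5 at row 1, column 2; remove that cell from P, ejecting 4. So w(5) = 4. P is now [[2], [3], [5], [6]].
Step i=4: Q has 4 at row 4, column 1; remove 6 from row 4 of P and reverse-bump: 6 enters row 3 and ejects 5; 5 enters row 2 and ejects 3; 3 enters row 1 and ejects 2. So w(4) = 2. P is now [[3], [5], [6]].
Step i=3: Q has 3 at row 3, column 1; remove 6 from row 3 of P and reverse-bump: 6 enters row 2 and ejects 5; 5 enters row 1 and ejects 3. So w(3) = 3. P is now [[5], [6]].
Step i=2: Q has 2 at row 2, column 1; remove 6 from row 2 of P and reverse-bump: 6 enters row 1 and ejects 5. So w(2) = 5. P is now [[6]].
Step i=1: Q has 1 at row 1, column 1; remove that cell from P, ejecting 6. So w(1) = 6. P is now [].

So w = 6 5 3 2 4 7 1 8.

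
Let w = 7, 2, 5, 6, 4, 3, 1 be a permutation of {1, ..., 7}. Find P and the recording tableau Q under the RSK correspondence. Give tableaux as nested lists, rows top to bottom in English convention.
Insert each entry of the permutation into P by Schensted row insertion, recording in Q the position of each new cell.

After inserting 7: P = [[7]].
After inserting 2: P = [[2], [7]].
After inserting 5: P = [[2, 5], [7]].
After inserting 6: P = [[2, 5, 6], [7]].
After inserting 4: P = [[2, 4, 6], [5], [7]].
After inserting 3: P = [[2, 3, 6], [4], [5], [7]].
After inserting 1: P = [[1, 3, 6], [2], [4], [5], [7]].

So P = [[1, 3, 6], [2], [4], [5], [7]], Q = [[1, 3, 4], [2], [5], [6], [7]].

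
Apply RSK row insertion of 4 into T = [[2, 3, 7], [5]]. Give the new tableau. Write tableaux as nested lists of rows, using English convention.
In row 1, 4 replaces 7 (the leftmost entry greater than 4); 7 is bumped to row 2. 7 is appended to row 2. The new tableau is [[2, 3, 4], [5, 7]].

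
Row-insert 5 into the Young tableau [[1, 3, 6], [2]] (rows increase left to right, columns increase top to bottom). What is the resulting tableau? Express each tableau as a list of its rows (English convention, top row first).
In row 1, 5 replaces 6 (the leftmost entry greater than 5); 6 is bumped to row 2. 6 is appended to row 2. The new tableau is [[1, 3, 5], [2, 6]].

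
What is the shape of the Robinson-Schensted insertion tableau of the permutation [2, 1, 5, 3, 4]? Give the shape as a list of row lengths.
Row-insert each entry into an empty tableau.

After inserting 2: P = [[2]].
After inserting 1: P = [[1], [2]].
After inserting 5: P = [[1, 5], [2]].
After inserting 3: P = [[1, 3], [2, 5]].
After inserting 4: P = [[1, 3, 4], [2, 5]].

The final insertion tableau P = [[1, 3, 4], [2, 5]] has shape [3, 2].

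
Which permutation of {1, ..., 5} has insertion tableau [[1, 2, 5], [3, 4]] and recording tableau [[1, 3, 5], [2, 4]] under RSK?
3 1 4 2 5

Reverse the RSK construction: for i from n down to 1, find the cell of Q containing i, remove the entry at that cell from P, and reverse-bump it up through P; the value ejected from row 1 is w(i).

Step i=5: Q has 5 at row 1, column 3; remove that cell from P, ejecting 5. So w(5) = 5. P is now [[1, 2], [3, 4]].
Step i=4: Q has 4 at row 2, column 2; remove 4 from row 2 of P and reverse-bump: 4 enters row 1 and ejects 2. So w(4) = 2. P is now [[1, 4], [3]].
Step i=3: Q has 3 at row 1, column 2; remove that cell from P, ejecting 4. So w(3) = 4. P is now [[1], [3]].
Step i=2: Q has 2 at row 2, column 1; remove 3 from row 2 of P and reverse-bump: 3 enters row 1 and ejects 1. So w(2) = 1. P is now [[3]].
Step i=1: Q has 1 at row 1, column 1; remove that cell from P, ejecting 3. So w(1) = 3. P is now [].

So w = 3 1 4 2 5.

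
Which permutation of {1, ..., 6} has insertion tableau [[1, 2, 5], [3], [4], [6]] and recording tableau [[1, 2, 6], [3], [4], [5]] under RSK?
1 6 4 3 2 5

Reverse the RSK construction: for i from n down to 1, find the cell of Q containing i, remove the entry at that cell from P, and reverse-bump it up through P; the value ejected from row 1 is w(i).

Step i=6: Q has 6 at row 1, column 3; remove that cell from P, ejecting 5. So w(6) = 5. P is now [[1, 2], [3], [4], [6]].
Step i=5: Q has 5 at row 4, column 1; remove 6 from row 4 of P and reverse-bump: 6 enters row 3 and ejects 4; 4 enters row 2 and ejects 3; 3 enters row 1 and ejects 2. So w(5) = 2. P is now [[1, 3], [4], [6]].
Step i=4: Q has 4 at row 3, column 1; remove 6 from row 3 of P and reverse-bump: 6 enters row 2 and ejects 4; 4 enters row 1 and ejects 3. So w(4) = 3. P is now [[1, 4], [6]].
Step i=3: Q has 3 at row 2, column 1; remove 6 from row 2 of P and reverse-bump: 6 enters row 1 and ejects 4. So w(3) = 4. P is now [[1, 6]].
Step i=2: Q has 2 at row 1, column 2; remove that cell from P, ejecting 6. So w(2) = 6. P is now [[1]].
Step i=1: Q has 1 at row 1, column 1; remove that cell from P, ejecting 1. So w(1) = 1. P is now [].

So w = 1 6 4 3 2 5.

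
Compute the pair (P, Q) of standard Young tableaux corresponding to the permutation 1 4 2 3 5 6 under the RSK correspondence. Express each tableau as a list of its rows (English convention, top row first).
P = [[1, 2, 3, 5, 6], [4]], Q = [[1, 2, 4, 5, 6], [3]]

Insert each entry of the permutation into P by Schensted row insertion, recording in Q the position of each new cell.

After inserting 1: P = [[1]].
After inserting 4: P = [[1, 4]].
After inserting 2: P = [[1, 2], [4]].
After inserting 3: P = [[1, 2, 3], [4]].
After inserting 5: P = [[1, 2, 3, 5], [4]].
After inserting 6: P = [[1, 2, 3, 5, 6], [4]].

So P = [[1, 2, 3, 5, 6], [4]], Q = [[1, 2, 4, 5, 6], [3]].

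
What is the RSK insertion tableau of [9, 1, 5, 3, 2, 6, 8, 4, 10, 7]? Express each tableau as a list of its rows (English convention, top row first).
Insert 9: appended to row 1. P = [[9]].
Insert 1: 1 bumps 9 from row 1; 9 starts row 2. P = [[1], [9]].
Insert 5: appended to row 1. P = [[1, 5], [9]].
Insert 3: 3 bumps 5 from row 1; 5 bumps 9 from row 2; 9 starts row 3. P = [[1, 3], [5], [9]].
Insert 2: 2 bumps 3 from row 1; 3 bumps 5 from row 2; 5 bumps 9 from row 3; 9 starts row 4. P = [[1, 2], [3], [5], [9]].
Insert 6: appended to row 1. P = [[1, 2, 6], [3], [5], [9]].
Insert 8: appended to row 1. P = [[1, 2, 6, 8], [3], [5], [9]].
Insert 4: 4 bumps 6 from row 1; 6 appends to row 2. P = [[1, 2, 4, 8], [3, 6], [5], [9]].
Insert 10: appended to row 1. P = [[1, 2, 4, 8, 10], [3, 6], [5], [9]].
Insert 7: 7 bumps 8 from row 1; 8 appends to row 2. P = [[1, 2, 4, 7, 10], [3, 6, 8], [5], [9]].

So P = [[1, 2, 4, 7, 10], [3, 6, 8], [5], [9]].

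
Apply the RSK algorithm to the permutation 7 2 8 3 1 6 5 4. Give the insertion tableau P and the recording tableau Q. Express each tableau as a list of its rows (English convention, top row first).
Insert each entry of the permutation into P by Schensted row insertion, recording in Q the position of each new cell.

Insert 7: appended to row 1. P = [[7]].
Insert 2: 2 bumps 7 from row 1; 7 starts row 2. P = [[2], [7]].
Insert 8: appended to row 1. P = [[2, 8], [7]].
Insert 3: 3 bumps 8 from row 1; 8 appends to row 2. P = [[2, 3], [7, 8]].
Insert 1: 1 bumps 2 from row 1; 2 bumps 7 from row 2; 7 starts row 3. P = [[1, 3], [2, 8], [7]].
Insert 6: appended to row 1. P = [[1, 3, 6], [2, 8], [7]].
Insert 5: 5 bumps 6 from row 1; 6 bumps 8 from row 2; 8 appends to row 3. P = [[1, 3, 5], [2, 6], [7, 8]].
Insert 4: 4 bumps 5 from row 1; 5 bumps 6 from row 2; 6 bumps 7 from row 3; 7 starts row 4. P = [[1, 3, 4], [2, 5], [6, 8], [7]].

So P = [[1, 3, 4], [2, 5], [6, 8], [7]], Q = [[1, 3, 6], [2, 4], [5, 7], [8]].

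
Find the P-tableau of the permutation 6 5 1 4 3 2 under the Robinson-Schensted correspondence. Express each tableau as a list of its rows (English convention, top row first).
After inserting 6: P = [[6]].
After inserting 5: P = [[5], [6]].
After inserting 1: P = [[1], [5], [6]].
After inserting 4: P = [[1, 4], [5], [6]].
After inserting 3: P = [[1, 3], [4], [5], [6]].
After inserting 2: P = [[1, 2], [3], [4], [5], [6]].

So P = [[1, 2], [3], [4], [5], [6]].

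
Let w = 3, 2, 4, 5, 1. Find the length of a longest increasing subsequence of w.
3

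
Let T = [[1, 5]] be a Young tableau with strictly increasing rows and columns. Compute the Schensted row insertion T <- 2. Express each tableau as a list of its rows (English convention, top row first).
In row 1, 2 replaces 5 (the leftmost entry greater than 2); 5 is bumped to row 2. 5 starts a new row 2. The new tableau is [[1, 2], [5]].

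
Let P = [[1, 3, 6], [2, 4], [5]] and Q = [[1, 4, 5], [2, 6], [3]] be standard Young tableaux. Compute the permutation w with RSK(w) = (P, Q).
Reverse RSK: for i = n, n-1, ..., 1, locate i in Q, remove the corresponding corner cell from P, and reverse-bump its entry up through P; the value ejected from row 1 is w(i).

So w = 5 2 1 4 6 3.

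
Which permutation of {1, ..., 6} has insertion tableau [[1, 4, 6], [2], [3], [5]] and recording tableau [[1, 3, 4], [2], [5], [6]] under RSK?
Reverse the RSK construction: for i from n down to 1, find the cell of Q containing i, remove the entry at that cell from P, and reverse-bump it up through P; the value ejected from row 1 is w(i).

Step i=6: Q has 6 at row 4, column 1; remove 5 from row 4 of P and reverse-bump: 5 enters row 3 and ejects 3; 3 enters row 2 and ejects 2; 2 enters row 1 and ejects 1. So w(6) = 1. P is now [[2, 4, 6], [3], [5]].
Step i=5: Q has 5 at row 3, column 1; remove 5 from row 3 of P and reverse-bump: 5 enters row 2 and ejects 3; 3 enters row 1 and ejects 2. So w(5) = 2. P is now [[3, 4, 6], [5]].
Step i=4: Q has 4 at row 1, column 3; remove that cell from P, ejecting 6. So w(4) = 6. P is now [[3, 4], [5]].
Step i=3: Q has 3 at row 1, column 2; remove that cell from P, ejecting 4. So w(3) = 4. P is now [[3], [5]].
Step i=2: Q has 2 at row 2, column 1; remove 5 from row 2 of P and reverse-bump: 5 enters row 1 and ejects 3. So w(2) = 3. P is now [[5]].
Step i=1: Q has 1 at row 1, column 1; remove that cell from P, ejecting 5. So w(1) = 5. P is now [].

So w = 5 3 4 6 2 1.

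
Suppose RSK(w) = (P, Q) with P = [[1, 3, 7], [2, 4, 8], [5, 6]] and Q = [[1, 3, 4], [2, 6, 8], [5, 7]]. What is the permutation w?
5 2 6 8 1 4 3 7

Reverse the RSK construction: for i from n down to 1, find the cell of Q containing i, remove the entry at that cell from P, and reverse-bump it up through P; the value ejected from row 1 is w(i).

Step i=8: Q has 8 at row 2, column 3; remove 8 from row 2 of P and reverse-bump: 8 enters row 1 and ejects 7. So w(8) = 7. P is now [[1, 3, 8], [2, 4], [5, 6]].
Step i=7: Q has 7 at row 3, column 2; remove 6 from row 3 of P and reverse-bump: 6 enters row 2 and ejects 4; 4 enters row 1 and ejects 3. So w(7) = 3. P is now [[1, 4, 8], [2, 6], [5]].
Step i=6: Q has 6 at row 2, column 2; remove 6 from row 2 of P and reverse-bump: 6 enters row 1 and ejects 4. So w(6) = 4. P is now [[1, 6, 8], [2], [5]].
Step i=5: Q has 5 at row 3, column 1; remove 5 from row 3 of P and reverse-bump: 5 enters row 2 and ejects 2; 2 enters row 1 and ejects 1. So w(5) = 1. P is now [[2, 6, 8], [5]].
Step i=4: Q has 4 at row 1, column 3; remove that cell from P, ejecting 8. So w(4) = 8. P is now [[2, 6], [5]].
Step i=3: Q has 3 at row 1, column 2; remove that cell from P, ejecting 6. So w(3) = 6. P is now [[2], [5]].
Step i=2: Q has 2 at row 2, column 1; remove 5 from row 2 of P and reverse-bump: 5 enters row 1 and ejects 2. So w(2) = 2. P is now [[5]].
Step i=1: Q has 1 at row 1, column 1; remove that cell from P, ejecting 5. So w(1) = 5. P is now [].

So w = 5 2 6 8 1 4 3 7.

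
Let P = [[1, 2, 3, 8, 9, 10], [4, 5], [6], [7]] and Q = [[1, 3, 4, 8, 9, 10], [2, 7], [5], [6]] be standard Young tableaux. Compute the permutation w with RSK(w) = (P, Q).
Reverse the RSK construction: for i from n down to 1, find the cell of Q containing i, remove the entry at that cell from P, and reverse-bump it up through P; the value ejected from row 1 is w(i).

Step i=10: Q has 10 at row 1, column 6; remove that cell from P, ejecting 10. So w(10) = 10. P is now [[1, 2, 3, 8, 9], [4, 5], [6], [7]].
Step i=9: Q has 9 at row 1, column 5; remove that cell from P, ejecting 9. So w(9) = 9. P is now [[1, 2, 3, 8], [4, 5], [6], [7]].
Step i=8: Q has 8 at row 1, column 4; remove that cell from P, ejecting 8. So w(8) = 8. P is now [[1, 2, 3], [4, 5], [6], [7]].
Step i=7: Q has 7 at row 2, column 2; remove 5 from row 2 of P and reverse-bump: 5 enters row 1 and ejects 3. So w(7) = 3. P is now [[1, 2, 5], [4], [6], [7]].
Step i=6: Q has 6 at row 4, column 1; remove 7 from row 4 of P and reverse-bump: 7 enters row 3 and ejects 6; 6 enters row 2 and ejects 4; 4 enters row 1 and ejects 2. So w(6) = 2. P is now [[1, 4, 5], [6], [7]].
Step i=5: Q has 5 at row 3, column 1; remove 7 from row 3 of P and reverse-bump: 7 enters row 2 and ejects 6; 6 enters row 1 and ejects 5. So w(5) = 5. P is now [[1, 4, 6], [7]].
Step i=4: Q has 4 at row 1, column 3; remove that cell from P, ejecting 6. So w(4) = 6. P is now [[1, 4], [7]].
Step i=3: Q has 3 at row 1, column 2; remove that cell from P, ejecting 4. So w(3) = 4. P is now [[1], [7]].
Step i=2: Q has 2 at row 2, column 1; remove 7 from row 2 of P and reverse-bump: 7 enters row 1 and ejects 1. So w(2) = 1. P is now [[7]].
Step i=1: Q has 1 at row 1, column 1; remove that cell from P, ejecting 7. So w(1) = 7. P is now [].

So w = 7 1 4 6 5 2 3 8 9 10.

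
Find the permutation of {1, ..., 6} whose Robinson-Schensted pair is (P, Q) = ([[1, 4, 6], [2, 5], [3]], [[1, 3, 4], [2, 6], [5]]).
Reverse the RSK construction: for i from n down to 1, find the cell of Q containing i, remove the entry at that cell from P, and reverse-bump it up through P; the value ejected from row 1 is w(i).

Step i=6: Q has 6 at row 2, column 2; remove 5 from row 2 of P and reverse-bump: 5 enters row 1 and ejects 4. So w(6) = 4. P is now [[1, 5, 6], [2], [3]].
Step i=5: Q has 5 at row 3, column 1; remove 3 from row 3 of P and reverse-bump: 3 enters row 2 and ejects 2; 2 enters row 1 and ejects 1. So w(5) = 1. P is now [[2, 5, 6], [3]].
Step i=4: Q has 4 at row 1, column 3; remove that cell from P, ejecting 6. So w(4) = 6. P is now [[2, 5], [3]].
Step i=3: Q has 3 at row 1, column 2; remove that cell from P, ejecting 5. So w(3) = 5. P is now [[2], [3]].
Step i=2: Q has 2 at row 2, column 1; remove 3 from row 2 of P and reverse-bump: 3 enters row 1 and ejects 2. So w(2) = 2. P is now [[3]].
Step i=1: Q has 1 at row 1, column 1; remove that cell from P, ejecting 3. So w(1) = 3. P is now [].

So w = 3 2 5 6 1 4.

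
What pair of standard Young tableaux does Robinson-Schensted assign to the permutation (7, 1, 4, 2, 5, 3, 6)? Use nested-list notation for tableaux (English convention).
Insert each entry of the permutation into P by Schensted row insertion, recording in Q the position of each new cell.

Insert 7: appended to row 1. P = [[7]], Q = [[1]].
Insert 1: 1 bumps 7 from row 1; 7 starts row 2. P = [[1], [7]], Q = [[1], [2]].
Insert 4: appended to row 1. P = [[1, 4], [7]], Q = [[1, 3], [2]].
Insert 2: 2 bumps 4 from row 1; 4 bumps 7 from row 2; 7 starts row 3. P = [[1, 2], [4], [7]], Q = [[1, 3], [2], [4]].
Insert 5: appended to row 1. P = [[1, 2, 5], [4], [7]], Q = [[1, 3, 5], [2], [4]].
Insert 3: 3 bumps 5 from row 1; 5 appends to row 2. P = [[1, 2, 3], [4, 5], [7]], Q = [[1, 3, 5], [2, 6], [4]].
Insert 6: appended to row 1. P = [[1, 2, 3, 6], [4, 5], [7]], Q = [[1, 3, 5, 7], [2, 6], [4]].

So P = [[1, 2, 3, 6], [4, 5], [7]], Q = [[1, 3, 5, 7], [2, 6], [4]].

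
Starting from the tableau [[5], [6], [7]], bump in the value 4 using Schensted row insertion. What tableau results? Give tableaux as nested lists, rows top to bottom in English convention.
In row 1, 4 replaces 5 (the leftmost entry greater than 4); 5 is bumped to row 2. In row 2, 5 replaces 6 (the leftmost entry greater than 5); 6 is bumped to row 3. In row 3, 6 replaces 7 (the leftmost entry greater than 6); 7 is bumped to row 4. 7 starts a new row 4. The new tableau is [[4], [5], [6], [7]].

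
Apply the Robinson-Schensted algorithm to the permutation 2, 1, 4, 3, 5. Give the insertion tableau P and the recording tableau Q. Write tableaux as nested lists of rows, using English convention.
Insert each entry of the permutation into P by Schensted row insertion, recording in Q the position of each new cell.

Insert 2: appended to row 1. P = [[2]].
Insert 1: 1 bumps 2 from row 1; 2 starts row 2. P = [[1], [2]].
Insert 4: appended to row 1. P = [[1, 4], [2]].
Insert 3: 3 bumps 4 from row 1; 4 appends to row 2. P = [[1, 3], [2, 4]].
Insert 5: appended to row 1. P = [[1, 3, 5], [2, 4]].

So P = [[1, 3, 5], [2, 4]], Q = [[1, 3, 5], [2, 4]].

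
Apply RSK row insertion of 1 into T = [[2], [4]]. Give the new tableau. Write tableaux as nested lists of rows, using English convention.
In row 1, 1 replaces 2 (the leftmost entry greater than 1); 2 is bumped to row 2. In row 2, 2 replaces 4 (the leftmost entry greater than 2); 4 is bumped to row 3. 4 starts a new row 3. The new tableau is [[1], [2], [4]].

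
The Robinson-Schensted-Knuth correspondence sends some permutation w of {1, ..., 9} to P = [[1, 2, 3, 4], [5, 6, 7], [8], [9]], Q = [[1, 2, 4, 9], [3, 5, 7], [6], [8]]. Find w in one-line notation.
5 6 1 9 8 2 7 3 4

Reverse the RSK construction: for i from n down to 1, find the cell of Q containing i, remove the entry at that cell from P, and reverse-bump it up through P; the value ejected from row 1 is w(i).

Step i=9: Q has 9 at row 1, column 4; remove that cell from P, ejecting 4. So w(9) = 4. P is now [[1, 2, 3], [5, 6, 7], [8], [9]].
Step i=8: Q has 8 at row 4, column 1; remove 9 from row 4 of P and reverse-bump: 9 enters row 3 and ejects 8; 8 enters row 2 and ejects 7; 7 enters row 1 and ejects 3. So w(8) = 3. P is now [[1, 2, 7], [5, 6, 8], [9]].
Step i=7: Q has 7 at row 2, column 3; remove 8 from row 2 of P and reverse-bump: 8 enters row 1 and ejects 7. So w(7) = 7. P is now [[1, 2, 8], [5, 6], [9]].
Step i=6: Q has 6 at row 3, column 1; remove 9 from row 3 of P and reverse-bump: 9 enters row 2 and ejects 6; 6 enters row 1 and ejects 2. So w(6) = 2. P is now [[1, 6, 8], [5, 9]].
Step i=5: Q has 5 at row 2, column 2; remove 9 from row 2 of P and reverse-bump: 9 enters row 1 and ejects 8. So w(5) = 8. P is now [[1, 6, 9], [5]].
Step i=4: Q has 4 at row 1, column 3; remove that cell from P, ejecting 9. So w(4) = 9. P is now [[1, 6], [5]].
Step i=3: Q has 3 at row 2, column 1; remove 5 from row 2 of P and reverse-bump: 5 enters row 1 and ejects 1. So w(3) = 1. P is now [[5, 6]].
Step i=2: Q has 2 at row 1, column 2; remove that cell from P, ejecting 6. So w(2) = 6. P is now [[5]].
Step i=1: Q has 1 at row 1, column 1; remove that cell from P, ejecting 5. So w(1) = 5. P is now [].

So w = 5 6 1 9 8 2 7 3 4.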